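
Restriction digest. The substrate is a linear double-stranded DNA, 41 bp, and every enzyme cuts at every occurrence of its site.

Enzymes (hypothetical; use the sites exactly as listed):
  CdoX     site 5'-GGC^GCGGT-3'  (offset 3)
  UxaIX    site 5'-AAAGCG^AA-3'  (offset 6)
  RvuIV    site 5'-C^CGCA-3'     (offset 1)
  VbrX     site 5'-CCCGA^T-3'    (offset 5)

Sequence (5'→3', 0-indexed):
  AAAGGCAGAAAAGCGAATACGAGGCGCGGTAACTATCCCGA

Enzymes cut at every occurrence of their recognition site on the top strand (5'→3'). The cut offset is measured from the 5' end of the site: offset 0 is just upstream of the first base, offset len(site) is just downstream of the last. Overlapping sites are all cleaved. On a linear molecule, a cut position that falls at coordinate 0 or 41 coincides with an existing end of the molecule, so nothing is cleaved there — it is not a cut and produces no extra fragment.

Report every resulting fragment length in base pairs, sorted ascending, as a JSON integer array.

Scan for sites:
  CdoX GGCGCGGT/3: at [22] ⇒ [25]
  UxaIX AAAGCGAA/6: at [9] ⇒ [15]
  RvuIV (CCGCA, off=1): no sites
  VbrX (CCCGAT, off=5): no sites

Pooled cuts: [15, 25]

Fragment lengths:
  [0,15): 15 bp
  [15,25): 10 bp
  [25,41): 16 bp

[10,15,16]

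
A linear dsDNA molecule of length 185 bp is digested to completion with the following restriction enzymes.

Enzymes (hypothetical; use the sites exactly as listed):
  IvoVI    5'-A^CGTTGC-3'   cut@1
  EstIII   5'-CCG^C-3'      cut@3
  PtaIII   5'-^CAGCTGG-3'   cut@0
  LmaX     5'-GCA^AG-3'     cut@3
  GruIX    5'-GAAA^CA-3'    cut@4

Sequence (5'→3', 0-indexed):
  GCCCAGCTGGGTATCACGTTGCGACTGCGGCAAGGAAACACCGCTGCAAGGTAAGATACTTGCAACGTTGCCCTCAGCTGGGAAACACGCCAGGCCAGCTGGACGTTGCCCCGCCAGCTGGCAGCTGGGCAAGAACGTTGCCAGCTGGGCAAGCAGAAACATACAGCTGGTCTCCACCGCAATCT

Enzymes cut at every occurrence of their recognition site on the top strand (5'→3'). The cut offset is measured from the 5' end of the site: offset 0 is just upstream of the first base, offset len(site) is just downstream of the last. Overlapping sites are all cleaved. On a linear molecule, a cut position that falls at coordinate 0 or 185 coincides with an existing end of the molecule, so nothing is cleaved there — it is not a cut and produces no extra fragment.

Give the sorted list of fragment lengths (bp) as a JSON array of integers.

Per-enzyme occurrences:
  IvoVI (ACGTTGC, off=1): starts [15, 64, 102, 134] → cuts [16, 65, 103, 135]
  EstIII (CCGC, off=3): starts [40, 110, 176] → cuts [43, 113, 179]
  PtaIII (CAGCTGG, off=0): starts [3, 74, 95, 114, 121, 141, 163] → cuts [3, 74, 95, 114, 121, 141, 163]
  LmaX (GCAAG, off=3): starts [29, 45, 128, 148] → cuts [32, 48, 131, 151]
  GruIX (GAAACA, off=4): starts [34, 81, 155] → cuts [38, 85, 159]

Pooled cuts: [3, 16, 32, 38, 43, 48, 65, 74, 85, 95, 103, 113, 114, 121, 131, 135, 141, 151, 159, 163, 179]

Fragments:
  [0,3): 3 bp
  [3,16): 13 bp
  [16,32): 16 bp
  [32,38): 6 bp
  [38,43): 5 bp
  [43,48): 5 bp
  [48,65): 17 bp
  [65,74): 9 bp
  [74,85): 11 bp
  [85,95): 10 bp
  [95,103): 8 bp
  [103,113): 10 bp
  [113,114): 1 bp
  [114,121): 7 bp
  [121,131): 10 bp
  [131,135): 4 bp
  [135,141): 6 bp
  [141,151): 10 bp
  [151,159): 8 bp
  [159,163): 4 bp
  [163,179): 16 bp
  [179,185): 6 bp

[1,3,4,4,5,5,6,6,6,7,8,8,9,10,10,10,10,11,13,16,16,17]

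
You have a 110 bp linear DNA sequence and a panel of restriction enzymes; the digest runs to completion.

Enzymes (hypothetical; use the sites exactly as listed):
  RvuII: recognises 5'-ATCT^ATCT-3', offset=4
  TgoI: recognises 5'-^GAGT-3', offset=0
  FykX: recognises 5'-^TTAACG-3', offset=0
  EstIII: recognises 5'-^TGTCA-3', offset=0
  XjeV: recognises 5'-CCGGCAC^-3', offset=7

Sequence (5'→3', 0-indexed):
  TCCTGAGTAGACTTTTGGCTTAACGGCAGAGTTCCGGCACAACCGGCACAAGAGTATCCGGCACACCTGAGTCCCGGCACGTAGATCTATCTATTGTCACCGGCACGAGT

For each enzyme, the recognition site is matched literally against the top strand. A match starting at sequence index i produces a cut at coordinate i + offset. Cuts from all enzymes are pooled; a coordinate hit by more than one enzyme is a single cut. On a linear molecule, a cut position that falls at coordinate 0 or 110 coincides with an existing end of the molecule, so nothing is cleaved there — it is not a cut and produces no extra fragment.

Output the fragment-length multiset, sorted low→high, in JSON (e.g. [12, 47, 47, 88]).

[2,4,4,4,6,8,9,9,12,12,12,13,15]

Per-enzyme occurrences:
  RvuII ATCTATCT/4: at [84] ⇒ [88]
  TgoI GAGT/0: at [4, 28, 51, 68, 106] ⇒ [4, 28, 51, 68, 106]
  FykX TTAACG/0: at [19] ⇒ [19]
  EstIII TGTCA/0: at [94] ⇒ [94]
  XjeV CCGGCAC/7: at [33, 42, 57, 73, 99] ⇒ [40, 49, 64, 80, 106]

Pooled cuts: [4, 19, 28, 40, 49, 51, 64, 68, 80, 88, 94, 106]

Fragment lengths:
  [0,4): 4 bp
  [4,19): 15 bp
  [19,28): 9 bp
  [28,40): 12 bp
  [40,49): 9 bp
  [49,51): 2 bp
  [51,64): 13 bp
  [64,68): 4 bp
  [68,80): 12 bp
  [80,88): 8 bp
  [88,94): 6 bp
  [94,106): 12 bp
  [106,110): 4 bp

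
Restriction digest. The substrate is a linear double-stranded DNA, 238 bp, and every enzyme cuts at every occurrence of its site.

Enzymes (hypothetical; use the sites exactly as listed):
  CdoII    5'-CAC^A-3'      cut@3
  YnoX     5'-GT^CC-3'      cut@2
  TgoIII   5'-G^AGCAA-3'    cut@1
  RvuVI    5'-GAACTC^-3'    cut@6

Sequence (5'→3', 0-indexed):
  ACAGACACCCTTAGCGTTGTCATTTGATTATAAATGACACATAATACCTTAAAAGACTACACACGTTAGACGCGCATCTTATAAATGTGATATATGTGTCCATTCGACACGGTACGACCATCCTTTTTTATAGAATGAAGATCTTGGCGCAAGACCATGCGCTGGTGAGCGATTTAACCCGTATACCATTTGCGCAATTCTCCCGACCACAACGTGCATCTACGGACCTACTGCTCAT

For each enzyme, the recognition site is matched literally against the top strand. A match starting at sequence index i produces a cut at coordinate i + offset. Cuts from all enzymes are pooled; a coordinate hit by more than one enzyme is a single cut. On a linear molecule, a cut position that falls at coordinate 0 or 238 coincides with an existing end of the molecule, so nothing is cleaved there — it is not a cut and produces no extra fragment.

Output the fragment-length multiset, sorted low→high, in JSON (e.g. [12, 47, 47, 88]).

Scan for sites:
  CdoII (CACA, off=3): starts [37, 59, 207] → cuts [40, 62, 210]
  YnoX (GTCC, off=2): starts [97] → cuts [99]
  TgoIII (GAGCAA, off=1): no sites
  RvuVI (GAACTC, off=6): no sites

All cut coordinates (distinct, sorted): [40, 62, 99, 210]

Fragment lengths:
  [0,40): 40 bp
  [40,62): 22 bp
  [62,99): 37 bp
  [99,210): 111 bp
  [210,238): 28 bp

[22,28,37,40,111]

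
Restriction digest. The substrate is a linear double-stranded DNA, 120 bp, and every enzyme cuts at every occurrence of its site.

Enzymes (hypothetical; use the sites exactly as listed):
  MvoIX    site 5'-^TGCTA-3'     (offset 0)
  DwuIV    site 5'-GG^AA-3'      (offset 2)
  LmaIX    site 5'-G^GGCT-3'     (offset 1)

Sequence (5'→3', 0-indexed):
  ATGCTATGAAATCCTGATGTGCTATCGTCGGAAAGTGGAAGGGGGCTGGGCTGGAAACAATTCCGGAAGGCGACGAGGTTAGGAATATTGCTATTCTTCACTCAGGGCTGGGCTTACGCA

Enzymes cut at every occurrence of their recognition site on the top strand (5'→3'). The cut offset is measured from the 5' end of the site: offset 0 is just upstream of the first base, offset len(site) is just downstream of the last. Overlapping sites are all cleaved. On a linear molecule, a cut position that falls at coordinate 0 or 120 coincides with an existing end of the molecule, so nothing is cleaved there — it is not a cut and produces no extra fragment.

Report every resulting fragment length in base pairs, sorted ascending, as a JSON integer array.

[1,5,5,5,5,6,7,10,12,12,17,17,18]

Site scan:
  MvoIX (TGCTA, off=0): starts [1, 19, 88] → cuts [1, 19, 88]
  DwuIV (GGAA, off=2): starts [29, 36, 52, 64, 81] → cuts [31, 38, 54, 66, 83]
  LmaIX (GGGCT, off=1): starts [42, 47, 104, 109] → cuts [43, 48, 105, 110]

Pooled cuts: [1, 19, 31, 38, 43, 48, 54, 66, 83, 88, 105, 110]

Fragment lengths:
  [0,1): 1 bp
  [1,19): 18 bp
  [19,31): 12 bp
  [31,38): 7 bp
  [38,43): 5 bp
  [43,48): 5 bp
  [48,54): 6 bp
  [54,66): 12 bp
  [66,83): 17 bp
  [83,88): 5 bp
  [88,105): 17 bp
  [105,110): 5 bp
  [110,120): 10 bp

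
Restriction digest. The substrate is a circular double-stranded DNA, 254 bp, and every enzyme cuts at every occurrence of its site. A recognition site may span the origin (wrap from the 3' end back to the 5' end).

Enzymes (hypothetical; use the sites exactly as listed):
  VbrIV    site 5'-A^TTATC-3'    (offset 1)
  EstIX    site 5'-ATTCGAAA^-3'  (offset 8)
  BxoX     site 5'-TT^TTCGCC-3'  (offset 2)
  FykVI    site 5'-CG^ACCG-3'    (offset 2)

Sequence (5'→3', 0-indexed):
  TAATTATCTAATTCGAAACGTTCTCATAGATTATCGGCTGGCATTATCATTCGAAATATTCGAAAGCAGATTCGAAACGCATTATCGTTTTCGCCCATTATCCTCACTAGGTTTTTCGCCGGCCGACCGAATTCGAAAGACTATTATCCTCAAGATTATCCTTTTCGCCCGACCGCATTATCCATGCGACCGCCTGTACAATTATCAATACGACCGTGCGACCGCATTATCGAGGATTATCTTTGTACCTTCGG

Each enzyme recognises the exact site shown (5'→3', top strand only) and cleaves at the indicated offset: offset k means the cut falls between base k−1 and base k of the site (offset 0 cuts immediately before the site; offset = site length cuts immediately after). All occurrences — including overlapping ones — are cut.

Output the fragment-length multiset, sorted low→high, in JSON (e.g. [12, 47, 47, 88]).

[4,5,6,6,8,8,8,8,8,9,10,11,11,11,12,12,12,13,13,13,13,15,17,21]

Scan for sites:
  VbrIV ATTATC/1: at [2, 29, 42, 80, 96, 142, 154, 176, 200, 225, 235] ⇒ [3, 30, 43, 81, 97, 143, 155, 177, 201, 226, 236]
  EstIX ATTCGAAA/8: at [10, 48, 57, 69, 130] ⇒ [18, 56, 65, 77, 138]
  BxoX TTTTCGCC/2: at [87, 112, 161] ⇒ [89, 114, 163]
  FykVI CGACCG/2: at [123, 169, 186, 210, 218] ⇒ [125, 171, 188, 212, 220]

Pooled cuts: [3, 18, 30, 43, 56, 65, 77, 81, 89, 97, 114, 125, 138, 143, 155, 163, 171, 177, 188, 201, 212, 220, 226, 236]

Fragment lengths:
  3→18: 15 bp
  18→30: 12 bp
  30→43: 13 bp
  43→56: 13 bp
  56→65: 9 bp
  65→77: 12 bp
  77→81: 4 bp
  81→89: 8 bp
  89→97: 8 bp
  97→114: 17 bp
  114→125: 11 bp
  125→138: 13 bp
  138→143: 5 bp
  143→155: 12 bp
  155→163: 8 bp
  163→171: 8 bp
  171→177: 6 bp
  177→188: 11 bp
  188→201: 13 bp
  201→212: 11 bp
  212→220: 8 bp
  220→226: 6 bp
  226→236: 10 bp
  236→3 (wrap): 254-236+3 = 21 bp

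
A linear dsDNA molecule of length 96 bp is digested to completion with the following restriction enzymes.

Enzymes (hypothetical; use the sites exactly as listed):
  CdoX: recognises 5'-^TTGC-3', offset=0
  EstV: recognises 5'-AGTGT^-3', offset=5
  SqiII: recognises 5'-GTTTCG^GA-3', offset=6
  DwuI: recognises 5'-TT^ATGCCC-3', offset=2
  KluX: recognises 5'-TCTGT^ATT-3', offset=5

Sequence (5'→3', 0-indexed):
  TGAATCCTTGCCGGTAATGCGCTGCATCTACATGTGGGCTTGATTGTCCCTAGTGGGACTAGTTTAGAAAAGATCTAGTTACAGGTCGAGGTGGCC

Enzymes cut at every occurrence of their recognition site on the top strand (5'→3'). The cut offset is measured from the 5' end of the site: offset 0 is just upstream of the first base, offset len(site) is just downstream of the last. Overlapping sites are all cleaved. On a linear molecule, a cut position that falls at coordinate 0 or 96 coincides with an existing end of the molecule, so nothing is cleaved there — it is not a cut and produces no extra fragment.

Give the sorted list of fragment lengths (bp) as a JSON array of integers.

Site scan:
  CdoX TTGC/0: at [7] ⇒ [7]
  EstV (AGTGT, off=5): no sites
  SqiII (GTTTCGGA, off=6): no sites
  DwuI (TTATGCCC, off=2): no sites
  KluX (TCTGTATT, off=5): no sites

All cut coordinates (distinct, sorted): [7]

Fragment lengths:
  [0,7): 7 bp
  [7,96): 89 bp

[7,89]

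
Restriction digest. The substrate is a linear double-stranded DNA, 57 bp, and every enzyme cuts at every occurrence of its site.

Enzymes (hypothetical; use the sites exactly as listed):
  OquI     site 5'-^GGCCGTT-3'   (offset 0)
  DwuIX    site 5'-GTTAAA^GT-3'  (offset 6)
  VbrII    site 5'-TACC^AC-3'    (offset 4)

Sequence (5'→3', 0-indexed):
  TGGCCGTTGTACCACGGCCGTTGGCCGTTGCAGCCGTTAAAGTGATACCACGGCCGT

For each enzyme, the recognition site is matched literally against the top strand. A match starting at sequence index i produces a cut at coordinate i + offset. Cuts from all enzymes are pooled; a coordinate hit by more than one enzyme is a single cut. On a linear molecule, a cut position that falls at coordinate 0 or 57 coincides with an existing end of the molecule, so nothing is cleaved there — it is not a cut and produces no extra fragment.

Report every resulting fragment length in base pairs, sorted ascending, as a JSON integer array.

[1,2,7,8,8,12,19]

Site scan:
  OquI (GGCCGTT, off=0): starts [1, 15, 22] → cuts [1, 15, 22]
  DwuIX (GTTAAAGT, off=6): starts [35] → cuts [41]
  VbrII (TACCAC, off=4): starts [9, 45] → cuts [13, 49]

All cut coordinates (distinct, sorted): [1, 13, 15, 22, 41, 49]

Fragment lengths:
  [0,1): 1 bp
  [1,13): 12 bp
  [13,15): 2 bp
  [15,22): 7 bp
  [22,41): 19 bp
  [41,49): 8 bp
  [49,57): 8 bp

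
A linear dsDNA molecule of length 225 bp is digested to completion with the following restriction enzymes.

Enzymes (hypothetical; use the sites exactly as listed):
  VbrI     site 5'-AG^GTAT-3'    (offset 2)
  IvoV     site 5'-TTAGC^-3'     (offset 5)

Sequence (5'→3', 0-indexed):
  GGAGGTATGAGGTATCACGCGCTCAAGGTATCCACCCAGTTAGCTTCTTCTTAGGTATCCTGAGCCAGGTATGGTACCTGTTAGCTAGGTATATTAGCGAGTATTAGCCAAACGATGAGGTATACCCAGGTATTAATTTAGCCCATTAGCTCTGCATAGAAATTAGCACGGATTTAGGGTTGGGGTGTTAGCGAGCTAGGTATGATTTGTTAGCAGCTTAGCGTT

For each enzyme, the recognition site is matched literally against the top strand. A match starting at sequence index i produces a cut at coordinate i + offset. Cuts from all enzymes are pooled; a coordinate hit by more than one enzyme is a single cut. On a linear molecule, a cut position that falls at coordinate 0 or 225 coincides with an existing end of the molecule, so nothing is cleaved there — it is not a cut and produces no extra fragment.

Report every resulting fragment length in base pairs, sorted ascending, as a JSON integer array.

[3,3,4,7,7,8,8,10,10,10,10,11,13,14,15,16,17,17,17,25]

Site scan:
  VbrI AGGTAT/2: at [2, 9, 25, 52, 66, 86, 117, 127, 197] ⇒ [4, 11, 27, 54, 68, 88, 119, 129, 199]
  IvoV TTAGC/5: at [39, 80, 93, 103, 137, 145, 162, 187, 209, 217] ⇒ [44, 85, 98, 108, 142, 150, 167, 192, 214, 222]

Pooled cuts: [4, 11, 27, 44, 54, 68, 85, 88, 98, 108, 119, 129, 142, 150, 167, 192, 199, 214, 222]

Fragment lengths:
  [0,4): 4 bp
  [4,11): 7 bp
  [11,27): 16 bp
  [27,44): 17 bp
  [44,54): 10 bp
  [54,68): 14 bp
  [68,85): 17 bp
  [85,88): 3 bp
  [88,98): 10 bp
  [98,108): 10 bp
  [108,119): 11 bp
  [119,129): 10 bp
  [129,142): 13 bp
  [142,150): 8 bp
  [150,167): 17 bp
  [167,192): 25 bp
  [192,199): 7 bp
  [199,214): 15 bp
  [214,222): 8 bp
  [222,225): 3 bp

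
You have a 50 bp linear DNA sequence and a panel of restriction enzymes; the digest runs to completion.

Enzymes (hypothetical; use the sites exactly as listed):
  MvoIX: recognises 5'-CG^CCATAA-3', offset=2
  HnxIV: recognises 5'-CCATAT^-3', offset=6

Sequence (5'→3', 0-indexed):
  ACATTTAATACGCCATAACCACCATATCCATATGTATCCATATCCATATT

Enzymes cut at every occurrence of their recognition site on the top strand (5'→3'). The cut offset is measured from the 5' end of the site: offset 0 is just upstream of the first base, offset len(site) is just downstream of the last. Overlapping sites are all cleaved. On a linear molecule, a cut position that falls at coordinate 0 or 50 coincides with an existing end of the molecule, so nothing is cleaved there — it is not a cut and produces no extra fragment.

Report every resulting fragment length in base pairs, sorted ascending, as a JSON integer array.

Per-enzyme occurrences:
  MvoIX (CGCCATAA, off=2): starts [10] → cuts [12]
  HnxIV (CCATAT, off=6): starts [21, 27, 37, 43] → cuts [27, 33, 43, 49]

All cut coordinates (distinct, sorted): [12, 27, 33, 43, 49]

Fragments:
  [0,12): 12 bp
  [12,27): 15 bp
  [27,33): 6 bp
  [33,43): 10 bp
  [43,49): 6 bp
  [49,50): 1 bp

[1,6,6,10,12,15]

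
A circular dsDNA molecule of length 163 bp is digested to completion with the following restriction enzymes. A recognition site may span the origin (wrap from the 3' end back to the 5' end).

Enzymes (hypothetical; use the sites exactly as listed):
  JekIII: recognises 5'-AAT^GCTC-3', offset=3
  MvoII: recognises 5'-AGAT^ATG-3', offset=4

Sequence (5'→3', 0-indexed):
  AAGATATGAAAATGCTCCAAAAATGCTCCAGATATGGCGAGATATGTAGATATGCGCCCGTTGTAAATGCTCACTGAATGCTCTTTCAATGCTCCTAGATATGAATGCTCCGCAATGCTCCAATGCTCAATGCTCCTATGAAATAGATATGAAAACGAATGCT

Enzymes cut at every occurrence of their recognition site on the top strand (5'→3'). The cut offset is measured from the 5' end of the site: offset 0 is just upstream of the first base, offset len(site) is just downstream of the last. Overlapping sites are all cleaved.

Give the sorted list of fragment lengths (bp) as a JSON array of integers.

Site scan:
  JekIII (AATGCTC, off=3): starts [10, 21, 65, 76, 87, 103, 113, 121, 128] → cuts [13, 24, 68, 79, 90, 106, 116, 124, 131]
  MvoII (AGATATG, off=4): starts [1, 29, 39, 47, 96, 144] → cuts [5, 33, 43, 51, 100, 148]

Pooled cuts: [5, 13, 24, 33, 43, 51, 68, 79, 90, 100, 106, 116, 124, 131, 148]

Fragment lengths:
  5→13: 8 bp
  13→24: 11 bp
  24→33: 9 bp
  33→43: 10 bp
  43→51: 8 bp
  51→68: 17 bp
  68→79: 11 bp
  79→90: 11 bp
  90→100: 10 bp
  100→106: 6 bp
  106→116: 10 bp
  116→124: 8 bp
  124→131: 7 bp
  131→148: 17 bp
  148→5 (wrap): 163-148+5 = 20 bp

[6,7,8,8,8,9,10,10,10,11,11,11,17,17,20]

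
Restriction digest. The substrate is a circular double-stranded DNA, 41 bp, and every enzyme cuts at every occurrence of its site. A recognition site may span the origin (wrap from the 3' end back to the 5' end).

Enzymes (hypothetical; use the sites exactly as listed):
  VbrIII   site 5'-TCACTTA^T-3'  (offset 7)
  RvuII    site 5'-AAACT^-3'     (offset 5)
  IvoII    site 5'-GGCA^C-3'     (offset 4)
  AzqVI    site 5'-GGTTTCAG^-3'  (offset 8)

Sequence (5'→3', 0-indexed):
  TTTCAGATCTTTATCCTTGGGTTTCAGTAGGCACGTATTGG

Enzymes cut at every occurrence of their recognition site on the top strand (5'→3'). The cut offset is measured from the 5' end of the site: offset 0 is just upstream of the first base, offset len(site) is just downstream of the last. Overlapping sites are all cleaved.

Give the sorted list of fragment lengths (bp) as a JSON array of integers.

Per-enzyme occurrences:
  VbrIII (TCACTTAT, off=7): no sites
  RvuII (AAACT, off=5): no sites
  IvoII GGCAC/4: at [29] ⇒ [33]
  AzqVI GGTTTCAG/8: at [19, 39] ⇒ [6, 27]

All cut coordinates (distinct, sorted): [6, 27, 33]

Fragment lengths:
  6→27: 21 bp
  27→33: 6 bp
  33→6 (wrap): 41-33+6 = 14 bp

[6,14,21]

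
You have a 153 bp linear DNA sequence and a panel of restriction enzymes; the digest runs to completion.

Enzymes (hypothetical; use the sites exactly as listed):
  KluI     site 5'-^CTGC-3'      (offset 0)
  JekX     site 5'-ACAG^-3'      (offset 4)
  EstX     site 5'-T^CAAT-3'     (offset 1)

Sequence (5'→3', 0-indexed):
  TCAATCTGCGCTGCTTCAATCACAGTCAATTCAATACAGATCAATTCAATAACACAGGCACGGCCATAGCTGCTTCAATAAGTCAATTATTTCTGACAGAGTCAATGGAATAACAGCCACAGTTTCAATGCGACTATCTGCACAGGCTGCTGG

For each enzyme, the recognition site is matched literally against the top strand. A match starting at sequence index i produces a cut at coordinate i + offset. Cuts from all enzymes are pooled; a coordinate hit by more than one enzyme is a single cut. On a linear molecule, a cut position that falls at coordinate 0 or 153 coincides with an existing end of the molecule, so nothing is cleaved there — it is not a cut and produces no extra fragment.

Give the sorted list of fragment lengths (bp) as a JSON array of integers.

Per-enzyme occurrences:
  KluI (CTGC, off=0): starts [5, 10, 69, 137, 146] → cuts [5, 10, 69, 137, 146]
  JekX (ACAG, off=4): starts [21, 35, 53, 95, 112, 118, 141] → cuts [25, 39, 57, 99, 116, 122, 145]
  EstX (TCAAT, off=1): starts [0, 15, 25, 30, 40, 45, 74, 82, 101, 124] → cuts [1, 16, 26, 31, 41, 46, 75, 83, 102, 125]

Pooled cuts: [1, 5, 10, 16, 25, 26, 31, 39, 41, 46, 57, 69, 75, 83, 99, 102, 116, 122, 125, 137, 145, 146]

Fragments:
  [0,1): 1 bp
  [1,5): 4 bp
  [5,10): 5 bp
  [10,16): 6 bp
  [16,25): 9 bp
  [25,26): 1 bp
  [26,31): 5 bp
  [31,39): 8 bp
  [39,41): 2 bp
  [41,46): 5 bp
  [46,57): 11 bp
  [57,69): 12 bp
  [69,75): 6 bp
  [75,83): 8 bp
  [83,99): 16 bp
  [99,102): 3 bp
  [102,116): 14 bp
  [116,122): 6 bp
  [122,125): 3 bp
  [125,137): 12 bp
  [137,145): 8 bp
  [145,146): 1 bp
  [146,153): 7 bp

[1,1,1,2,3,3,4,5,5,5,6,6,6,7,8,8,8,9,11,12,12,14,16]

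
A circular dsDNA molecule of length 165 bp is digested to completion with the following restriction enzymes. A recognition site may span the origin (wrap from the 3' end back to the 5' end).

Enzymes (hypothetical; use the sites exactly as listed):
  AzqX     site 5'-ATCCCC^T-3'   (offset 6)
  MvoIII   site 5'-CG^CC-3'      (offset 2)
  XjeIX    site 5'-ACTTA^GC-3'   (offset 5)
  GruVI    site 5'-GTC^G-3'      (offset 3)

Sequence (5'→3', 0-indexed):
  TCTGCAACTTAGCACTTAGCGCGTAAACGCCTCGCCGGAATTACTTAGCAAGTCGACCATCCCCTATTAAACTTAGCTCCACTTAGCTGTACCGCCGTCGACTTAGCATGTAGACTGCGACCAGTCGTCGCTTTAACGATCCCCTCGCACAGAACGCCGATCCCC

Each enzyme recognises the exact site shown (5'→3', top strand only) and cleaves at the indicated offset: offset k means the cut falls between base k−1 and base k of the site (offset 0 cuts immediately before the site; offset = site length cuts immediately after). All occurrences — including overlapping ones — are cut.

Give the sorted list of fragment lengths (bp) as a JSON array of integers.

Scan for sites:
  AzqX (ATCCCCT, off=6): starts [58, 138, 159] → cuts [0, 64, 144]
  MvoIII (CGCC, off=2): starts [27, 32, 92, 154] → cuts [29, 34, 94, 156]
  XjeIX (ACTTAGC, off=5): starts [6, 13, 42, 70, 80, 100] → cuts [11, 18, 47, 75, 85, 105]
  GruVI (GTCG, off=3): starts [51, 96, 123, 126] → cuts [54, 99, 126, 129]

All cut coordinates (distinct, sorted): [0, 11, 18, 29, 34, 47, 54, 64, 75, 85, 94, 99, 105, 126, 129, 144, 156]

Fragments:
  0→11: 11 bp
  11→18: 7 bp
  18→29: 11 bp
  29→34: 5 bp
  34→47: 13 bp
  47→54: 7 bp
  54→64: 10 bp
  64→75: 11 bp
  75→85: 10 bp
  85→94: 9 bp
  94→99: 5 bp
  99→105: 6 bp
  105→126: 21 bp
  126→129: 3 bp
  129→144: 15 bp
  144→156: 12 bp
  156→0 (wrap): 165-156+0 = 9 bp

[3,5,5,6,7,7,9,9,10,10,11,11,11,12,13,15,21]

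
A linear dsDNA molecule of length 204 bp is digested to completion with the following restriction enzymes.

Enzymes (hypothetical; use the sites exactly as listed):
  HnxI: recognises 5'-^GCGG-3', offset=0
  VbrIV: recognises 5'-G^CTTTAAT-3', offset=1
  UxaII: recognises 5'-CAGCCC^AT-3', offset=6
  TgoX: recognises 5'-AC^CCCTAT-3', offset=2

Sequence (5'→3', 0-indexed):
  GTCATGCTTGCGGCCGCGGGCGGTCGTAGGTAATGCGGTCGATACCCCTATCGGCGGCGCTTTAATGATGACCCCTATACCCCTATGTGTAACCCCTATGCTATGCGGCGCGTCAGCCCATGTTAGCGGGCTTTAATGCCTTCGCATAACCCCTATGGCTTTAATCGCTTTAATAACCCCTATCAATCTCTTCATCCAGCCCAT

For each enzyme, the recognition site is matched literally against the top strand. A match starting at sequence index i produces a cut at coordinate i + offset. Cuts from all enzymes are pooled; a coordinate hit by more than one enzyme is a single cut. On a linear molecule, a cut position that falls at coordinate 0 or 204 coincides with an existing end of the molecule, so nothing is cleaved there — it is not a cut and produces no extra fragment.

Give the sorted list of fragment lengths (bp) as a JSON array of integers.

Per-enzyme occurrences:
  HnxI (GCGG, off=0): starts [9, 15, 19, 34, 53, 104, 125] → cuts [9, 15, 19, 34, 53, 104, 125]
  VbrIV (GCTTTAAT, off=1): starts [58, 129, 157, 166] → cuts [59, 130, 158, 167]
  UxaII (CAGCCCAT, off=6): starts [113, 196] → cuts [119, 202]
  TgoX (ACCCCTAT, off=2): starts [43, 70, 78, 91, 148, 175] → cuts [45, 72, 80, 93, 150, 177]

All cut coordinates (distinct, sorted): [9, 15, 19, 34, 45, 53, 59, 72, 80, 93, 104, 119, 125, 130, 150, 158, 167, 177, 202]

Fragments:
  [0,9): 9 bp
  [9,15): 6 bp
  [15,19): 4 bp
  [19,34): 15 bp
  [34,45): 11 bp
  [45,53): 8 bp
  [53,59): 6 bp
  [59,72): 13 bp
  [72,80): 8 bp
  [80,93): 13 bp
  [93,104): 11 bp
  [104,119): 15 bp
  [119,125): 6 bp
  [125,130): 5 bp
  [130,150): 20 bp
  [150,158): 8 bp
  [158,167): 9 bp
  [167,177): 10 bp
  [177,202): 25 bp
  [202,204): 2 bp

[2,4,5,6,6,6,8,8,8,9,9,10,11,11,13,13,15,15,20,25]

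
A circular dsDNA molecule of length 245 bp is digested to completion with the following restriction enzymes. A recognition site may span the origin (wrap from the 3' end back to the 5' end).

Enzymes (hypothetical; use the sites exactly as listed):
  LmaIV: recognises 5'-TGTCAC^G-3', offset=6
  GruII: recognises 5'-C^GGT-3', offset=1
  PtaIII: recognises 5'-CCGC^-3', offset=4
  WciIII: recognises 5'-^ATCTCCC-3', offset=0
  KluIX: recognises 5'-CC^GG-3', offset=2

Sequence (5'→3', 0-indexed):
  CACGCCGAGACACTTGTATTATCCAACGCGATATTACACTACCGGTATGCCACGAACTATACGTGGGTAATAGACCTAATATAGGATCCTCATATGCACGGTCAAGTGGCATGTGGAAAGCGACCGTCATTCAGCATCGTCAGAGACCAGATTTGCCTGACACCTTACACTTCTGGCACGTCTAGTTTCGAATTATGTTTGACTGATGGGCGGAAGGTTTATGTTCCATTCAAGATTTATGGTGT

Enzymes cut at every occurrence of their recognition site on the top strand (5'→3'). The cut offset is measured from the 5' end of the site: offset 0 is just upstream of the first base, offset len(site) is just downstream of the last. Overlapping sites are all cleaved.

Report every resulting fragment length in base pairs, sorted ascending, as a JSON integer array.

[40,56,149]

Site scan:
  LmaIV TGTCACG/6: at [242] ⇒ [3]
  GruII CGGT/1: at [42, 98] ⇒ [43, 99]
  PtaIII (CCGC, off=4): no sites
  WciIII (ATCTCCC, off=0): no sites
  KluIX CCGG/2: at [41] ⇒ [43]

All cut coordinates (distinct, sorted): [3, 43, 99]

Fragments:
  3→43: 40 bp
  43→99: 56 bp
  99→3 (wrap): 245-99+3 = 149 bp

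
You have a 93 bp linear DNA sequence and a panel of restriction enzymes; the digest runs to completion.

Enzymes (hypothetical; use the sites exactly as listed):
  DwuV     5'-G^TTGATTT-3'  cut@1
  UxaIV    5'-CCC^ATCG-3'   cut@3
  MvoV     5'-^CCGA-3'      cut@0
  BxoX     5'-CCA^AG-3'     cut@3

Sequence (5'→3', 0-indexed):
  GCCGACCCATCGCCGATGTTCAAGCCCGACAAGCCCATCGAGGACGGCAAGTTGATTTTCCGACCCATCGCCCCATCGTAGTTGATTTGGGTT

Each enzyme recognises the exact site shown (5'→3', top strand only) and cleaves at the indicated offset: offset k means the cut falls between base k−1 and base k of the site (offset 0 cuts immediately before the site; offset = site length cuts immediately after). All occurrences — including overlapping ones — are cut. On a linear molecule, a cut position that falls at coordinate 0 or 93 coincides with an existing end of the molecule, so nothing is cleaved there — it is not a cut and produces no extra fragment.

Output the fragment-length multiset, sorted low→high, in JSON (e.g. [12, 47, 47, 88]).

Site scan:
  DwuV GTTGATTT/1: at [50, 80] ⇒ [51, 81]
  UxaIV CCCATCG/3: at [5, 33, 63, 71] ⇒ [8, 36, 66, 74]
  MvoV CCGA/0: at [1, 12, 25, 59] ⇒ [1, 12, 25, 59]
  BxoX (CCAAG, off=3): no sites

Pooled cuts: [1, 8, 12, 25, 36, 51, 59, 66, 74, 81]

Fragments:
  [0,1): 1 bp
  [1,8): 7 bp
  [8,12): 4 bp
  [12,25): 13 bp
  [25,36): 11 bp
  [36,51): 15 bp
  [51,59): 8 bp
  [59,66): 7 bp
  [66,74): 8 bp
  [74,81): 7 bp
  [81,93): 12 bp

[1,4,7,7,7,8,8,11,12,13,15]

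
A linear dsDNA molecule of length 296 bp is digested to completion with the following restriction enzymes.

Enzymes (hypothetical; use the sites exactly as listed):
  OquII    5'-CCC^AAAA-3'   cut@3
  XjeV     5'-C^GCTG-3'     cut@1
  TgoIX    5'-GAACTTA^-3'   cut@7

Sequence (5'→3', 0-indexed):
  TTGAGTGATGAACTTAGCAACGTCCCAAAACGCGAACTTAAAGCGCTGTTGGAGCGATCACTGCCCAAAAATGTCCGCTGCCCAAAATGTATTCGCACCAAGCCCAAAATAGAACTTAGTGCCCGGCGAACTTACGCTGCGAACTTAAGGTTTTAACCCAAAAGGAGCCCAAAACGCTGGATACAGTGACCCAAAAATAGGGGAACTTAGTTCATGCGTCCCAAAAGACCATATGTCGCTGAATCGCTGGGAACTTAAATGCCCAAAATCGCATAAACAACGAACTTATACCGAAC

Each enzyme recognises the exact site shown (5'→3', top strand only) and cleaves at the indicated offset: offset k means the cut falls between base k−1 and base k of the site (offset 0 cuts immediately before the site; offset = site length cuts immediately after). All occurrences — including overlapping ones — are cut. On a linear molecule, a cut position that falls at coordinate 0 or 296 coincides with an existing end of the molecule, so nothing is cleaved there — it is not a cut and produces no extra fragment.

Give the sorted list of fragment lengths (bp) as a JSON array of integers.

[1,4,5,7,7,8,8,10,10,11,12,12,12,13,13,14,15,16,16,17,17,22,22,24]

Scan for sites:
  OquII CCCAAAA/3: at [23, 63, 80, 102, 156, 167, 189, 219, 261] ⇒ [26, 66, 83, 105, 159, 170, 192, 222, 264]
  XjeV CGCTG/1: at [43, 75, 134, 174, 236, 244] ⇒ [44, 76, 135, 175, 237, 245]
  TgoIX GAACTTA/7: at [9, 33, 111, 127, 140, 202, 250, 281] ⇒ [16, 40, 118, 134, 147, 209, 257, 288]

All cut coordinates (distinct, sorted): [16, 26, 40, 44, 66, 76, 83, 105, 118, 134, 135, 147, 159, 170, 175, 192, 209, 222, 237, 245, 257, 264, 288]

Fragment lengths:
  [0,16): 16 bp
  [16,26): 10 bp
  [26,40): 14 bp
  [40,44): 4 bp
  [44,66): 22 bp
  [66,76): 10 bp
  [76,83): 7 bp
  [83,105): 22 bp
  [105,118): 13 bp
  [118,134): 16 bp
  [134,135): 1 bp
  [135,147): 12 bp
  [147,159): 12 bp
  [159,170): 11 bp
  [170,175): 5 bp
  [175,192): 17 bp
  [192,209): 17 bp
  [209,222): 13 bp
  [222,237): 15 bp
  [237,245): 8 bp
  [245,257): 12 bp
  [257,264): 7 bp
  [264,288): 24 bp
  [288,296): 8 bp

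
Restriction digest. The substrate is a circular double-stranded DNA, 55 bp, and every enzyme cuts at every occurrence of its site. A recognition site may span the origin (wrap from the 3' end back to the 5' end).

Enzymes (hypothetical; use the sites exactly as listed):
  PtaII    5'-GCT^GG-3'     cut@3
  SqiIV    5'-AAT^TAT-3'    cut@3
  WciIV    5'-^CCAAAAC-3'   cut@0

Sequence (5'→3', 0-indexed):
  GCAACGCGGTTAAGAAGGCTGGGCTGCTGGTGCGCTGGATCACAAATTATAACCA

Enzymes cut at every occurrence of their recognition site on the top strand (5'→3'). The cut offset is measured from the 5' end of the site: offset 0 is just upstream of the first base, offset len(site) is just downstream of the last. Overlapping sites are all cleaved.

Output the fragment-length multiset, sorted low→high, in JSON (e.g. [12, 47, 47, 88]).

Per-enzyme occurrences:
  PtaII (GCTGG, off=3): starts [17, 25, 33] → cuts [20, 28, 36]
  SqiIV (AATTAT, off=3): starts [44] → cuts [47]
  WciIV (CCAAAAC, off=0): no sites

Pooled cuts: [20, 28, 36, 47]

Fragment lengths:
  20→28: 8 bp
  28→36: 8 bp
  36→47: 11 bp
  47→20 (wrap): 55-47+20 = 28 bp

[8,8,11,28]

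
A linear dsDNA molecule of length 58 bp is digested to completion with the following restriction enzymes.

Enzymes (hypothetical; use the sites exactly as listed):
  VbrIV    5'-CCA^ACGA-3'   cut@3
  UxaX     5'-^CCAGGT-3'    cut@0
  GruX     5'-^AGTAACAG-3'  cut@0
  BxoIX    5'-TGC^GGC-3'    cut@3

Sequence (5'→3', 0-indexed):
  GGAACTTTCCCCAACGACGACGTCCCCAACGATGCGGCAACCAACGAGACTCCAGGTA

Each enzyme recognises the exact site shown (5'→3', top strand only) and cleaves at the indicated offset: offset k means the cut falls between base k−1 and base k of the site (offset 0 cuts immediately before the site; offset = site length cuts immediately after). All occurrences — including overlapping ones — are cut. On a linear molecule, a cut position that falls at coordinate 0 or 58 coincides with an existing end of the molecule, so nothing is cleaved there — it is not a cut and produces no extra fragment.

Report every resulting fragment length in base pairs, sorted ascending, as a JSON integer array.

Per-enzyme occurrences:
  VbrIV (CCAACGA, off=3): starts [10, 25, 40] → cuts [13, 28, 43]
  UxaX (CCAGGT, off=0): starts [51] → cuts [51]
  GruX (AGTAACAG, off=0): no sites
  BxoIX (TGCGGC, off=3): starts [32] → cuts [35]

All cut coordinates (distinct, sorted): [13, 28, 35, 43, 51]

Fragment lengths:
  [0,13): 13 bp
  [13,28): 15 bp
  [28,35): 7 bp
  [35,43): 8 bp
  [43,51): 8 bp
  [51,58): 7 bp

[7,7,8,8,13,15]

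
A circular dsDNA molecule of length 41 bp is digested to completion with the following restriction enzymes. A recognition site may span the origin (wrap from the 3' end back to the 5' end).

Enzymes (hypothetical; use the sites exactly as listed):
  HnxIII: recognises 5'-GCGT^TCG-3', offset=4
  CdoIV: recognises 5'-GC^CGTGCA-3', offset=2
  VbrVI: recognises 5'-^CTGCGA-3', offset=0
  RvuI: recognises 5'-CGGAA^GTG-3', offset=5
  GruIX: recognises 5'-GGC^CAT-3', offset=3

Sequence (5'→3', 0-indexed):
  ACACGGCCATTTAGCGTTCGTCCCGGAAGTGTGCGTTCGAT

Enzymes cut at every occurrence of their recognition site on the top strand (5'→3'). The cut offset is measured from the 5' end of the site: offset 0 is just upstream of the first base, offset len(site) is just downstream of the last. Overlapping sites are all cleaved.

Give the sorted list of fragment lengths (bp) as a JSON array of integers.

Per-enzyme occurrences:
  HnxIII (GCGTTCG, off=4): starts [13, 32] → cuts [17, 36]
  CdoIV (GCCGTGCA, off=2): no sites
  VbrVI (CTGCGA, off=0): no sites
  RvuI (CGGAAGTG, off=5): starts [23] → cuts [28]
  GruIX (GGCCAT, off=3): starts [4] → cuts [7]

All cut coordinates (distinct, sorted): [7, 17, 28, 36]

Fragments:
  7→17: 10 bp
  17→28: 11 bp
  28→36: 8 bp
  36→7 (wrap): 41-36+7 = 12 bp

[8,10,11,12]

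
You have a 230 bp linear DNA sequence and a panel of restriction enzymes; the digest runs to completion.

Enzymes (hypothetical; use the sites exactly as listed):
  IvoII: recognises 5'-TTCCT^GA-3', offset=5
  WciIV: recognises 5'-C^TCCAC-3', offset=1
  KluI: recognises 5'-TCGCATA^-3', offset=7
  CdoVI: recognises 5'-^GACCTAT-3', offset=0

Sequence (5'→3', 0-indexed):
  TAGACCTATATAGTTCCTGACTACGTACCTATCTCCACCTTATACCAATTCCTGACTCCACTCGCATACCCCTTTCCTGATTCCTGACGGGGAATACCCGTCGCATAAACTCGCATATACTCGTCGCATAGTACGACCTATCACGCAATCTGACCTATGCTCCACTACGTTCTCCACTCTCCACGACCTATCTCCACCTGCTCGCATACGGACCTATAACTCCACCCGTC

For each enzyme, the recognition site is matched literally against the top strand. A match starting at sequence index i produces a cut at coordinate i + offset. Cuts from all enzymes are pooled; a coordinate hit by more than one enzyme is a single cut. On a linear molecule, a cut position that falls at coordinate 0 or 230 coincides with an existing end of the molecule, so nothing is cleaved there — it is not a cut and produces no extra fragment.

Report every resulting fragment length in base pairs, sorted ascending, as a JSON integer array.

[2,2,3,4,5,7,7,8,9,10,10,10,10,12,12,13,15,16,16,17,20,22]

Scan for sites:
  IvoII (TTCCTGA, off=5): starts [13, 48, 73, 80] → cuts [18, 53, 78, 85]
  WciIV (CTCCAC, off=1): starts [32, 55, 159, 171, 178, 191, 219] → cuts [33, 56, 160, 172, 179, 192, 220]
  KluI (TCGCATA, off=7): starts [61, 100, 110, 123, 201] → cuts [68, 107, 117, 130, 208]
  CdoVI (GACCTAT, off=0): starts [2, 134, 151, 184, 210] → cuts [2, 134, 151, 184, 210]

All cut coordinates (distinct, sorted): [2, 18, 33, 53, 56, 68, 78, 85, 107, 117, 130, 134, 151, 160, 172, 179, 184, 192, 208, 210, 220]

Fragment lengths:
  [0,2): 2 bp
  [2,18): 16 bp
  [18,33): 15 bp
  [33,53): 20 bp
  [53,56): 3 bp
  [56,68): 12 bp
  [68,78): 10 bp
  [78,85): 7 bp
  [85,107): 22 bp
  [107,117): 10 bp
  [117,130): 13 bp
  [130,134): 4 bp
  [134,151): 17 bp
  [151,160): 9 bp
  [160,172): 12 bp
  [172,179): 7 bp
  [179,184): 5 bp
  [184,192): 8 bp
  [192,208): 16 bp
  [208,210): 2 bp
  [210,220): 10 bp
  [220,230): 10 bp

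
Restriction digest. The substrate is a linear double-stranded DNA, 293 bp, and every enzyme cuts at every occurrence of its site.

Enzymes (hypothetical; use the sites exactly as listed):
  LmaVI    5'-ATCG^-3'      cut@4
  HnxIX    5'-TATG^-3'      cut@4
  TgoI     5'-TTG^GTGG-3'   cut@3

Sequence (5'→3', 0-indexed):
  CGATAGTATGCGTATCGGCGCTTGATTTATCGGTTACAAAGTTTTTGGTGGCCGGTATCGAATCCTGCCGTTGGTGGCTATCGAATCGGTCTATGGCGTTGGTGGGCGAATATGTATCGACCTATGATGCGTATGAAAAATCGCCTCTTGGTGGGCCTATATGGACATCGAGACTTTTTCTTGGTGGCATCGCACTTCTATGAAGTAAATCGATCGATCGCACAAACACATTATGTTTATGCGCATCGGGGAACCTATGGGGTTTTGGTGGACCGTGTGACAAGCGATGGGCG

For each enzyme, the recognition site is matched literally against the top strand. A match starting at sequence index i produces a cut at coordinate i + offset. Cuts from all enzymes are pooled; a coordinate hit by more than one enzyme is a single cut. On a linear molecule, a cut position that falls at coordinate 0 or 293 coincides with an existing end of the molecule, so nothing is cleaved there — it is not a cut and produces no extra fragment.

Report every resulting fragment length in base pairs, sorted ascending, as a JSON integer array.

[4,4,5,5,6,6,7,7,7,7,7,7,8,8,9,9,10,10,10,10,11,13,13,13,13,13,15,15,15,26]

Scan for sites:
  LmaVI ATCG/4: at [13, 28, 56, 79, 84, 115, 139, 166, 188, 208, 212, 216, 244] ⇒ [17, 32, 60, 83, 88, 119, 143, 170, 192, 212, 216, 220, 248]
  HnxIX TATG/4: at [6, 91, 110, 122, 131, 159, 198, 231, 237, 255] ⇒ [10, 95, 114, 126, 135, 163, 202, 235, 241, 259]
  TgoI TTGGTGG/3: at [44, 70, 98, 147, 180, 264] ⇒ [47, 73, 101, 150, 183, 267]

Pooled cuts: [10, 17, 32, 47, 60, 73, 83, 88, 95, 101, 114, 119, 126, 135, 143, 150, 163, 170, 183, 192, 202, 212, 216, 220, 235, 241, 248, 259, 267]

Fragment lengths:
  [0,10): 10 bp
  [10,17): 7 bp
  [17,32): 15 bp
  [32,47): 15 bp
  [47,60): 13 bp
  [60,73): 13 bp
  [73,83): 10 bp
  [83,88): 5 bp
  [88,95): 7 bp
  [95,101): 6 bp
  [101,114): 13 bp
  [114,119): 5 bp
  [119,126): 7 bp
  [126,135): 9 bp
  [135,143): 8 bp
  [143,150): 7 bp
  [150,163): 13 bp
  [163,170): 7 bp
  [170,183): 13 bp
  [183,192): 9 bp
  [192,202): 10 bp
  [202,212): 10 bp
  [212,216): 4 bp
  [216,220): 4 bp
  [220,235): 15 bp
  [235,241): 6 bp
  [241,248): 7 bp
  [248,259): 11 bp
  [259,267): 8 bp
  [267,293): 26 bp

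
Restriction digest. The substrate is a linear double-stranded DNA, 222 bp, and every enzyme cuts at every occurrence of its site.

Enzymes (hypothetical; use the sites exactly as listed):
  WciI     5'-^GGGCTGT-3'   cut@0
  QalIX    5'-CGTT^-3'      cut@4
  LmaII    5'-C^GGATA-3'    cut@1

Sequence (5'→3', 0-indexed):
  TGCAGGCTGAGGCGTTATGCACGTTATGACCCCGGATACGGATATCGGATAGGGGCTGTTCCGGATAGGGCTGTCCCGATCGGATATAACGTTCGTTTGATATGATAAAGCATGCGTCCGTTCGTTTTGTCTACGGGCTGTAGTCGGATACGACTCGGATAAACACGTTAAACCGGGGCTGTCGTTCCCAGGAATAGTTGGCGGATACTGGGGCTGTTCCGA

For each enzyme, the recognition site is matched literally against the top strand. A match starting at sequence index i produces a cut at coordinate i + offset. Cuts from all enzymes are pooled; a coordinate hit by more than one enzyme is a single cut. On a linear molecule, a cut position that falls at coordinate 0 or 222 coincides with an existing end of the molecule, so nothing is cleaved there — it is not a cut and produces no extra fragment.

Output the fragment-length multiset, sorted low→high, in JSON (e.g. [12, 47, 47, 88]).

[4,4,5,6,6,6,7,8,8,8,9,10,11,11,11,12,12,13,14,16,16,25]

Scan for sites:
  WciI GGGCTGT/0: at [52, 67, 134, 175, 210] ⇒ [52, 67, 134, 175, 210]
  QalIX CGTT/4: at [12, 21, 89, 93, 118, 122, 165, 182] ⇒ [16, 25, 93, 97, 122, 126, 169, 186]
  LmaII CGGATA/1: at [32, 38, 45, 61, 80, 144, 155, 201] ⇒ [33, 39, 46, 62, 81, 145, 156, 202]

Pooled cuts: [16, 25, 33, 39, 46, 52, 62, 67, 81, 93, 97, 122, 126, 134, 145, 156, 169, 175, 186, 202, 210]

Fragments:
  [0,16): 16 bp
  [16,25): 9 bp
  [25,33): 8 bp
  [33,39): 6 bp
  [39,46): 7 bp
  [46,52): 6 bp
  [52,62): 10 bp
  [62,67): 5 bp
  [67,81): 14 bp
  [81,93): 12 bp
  [93,97): 4 bp
  [97,122): 25 bp
  [122,126): 4 bp
  [126,134): 8 bp
  [134,145): 11 bp
  [145,156): 11 bp
  [156,169): 13 bp
  [169,175): 6 bp
  [175,186): 11 bp
  [186,202): 16 bp
  [202,210): 8 bp
  [210,222): 12 bp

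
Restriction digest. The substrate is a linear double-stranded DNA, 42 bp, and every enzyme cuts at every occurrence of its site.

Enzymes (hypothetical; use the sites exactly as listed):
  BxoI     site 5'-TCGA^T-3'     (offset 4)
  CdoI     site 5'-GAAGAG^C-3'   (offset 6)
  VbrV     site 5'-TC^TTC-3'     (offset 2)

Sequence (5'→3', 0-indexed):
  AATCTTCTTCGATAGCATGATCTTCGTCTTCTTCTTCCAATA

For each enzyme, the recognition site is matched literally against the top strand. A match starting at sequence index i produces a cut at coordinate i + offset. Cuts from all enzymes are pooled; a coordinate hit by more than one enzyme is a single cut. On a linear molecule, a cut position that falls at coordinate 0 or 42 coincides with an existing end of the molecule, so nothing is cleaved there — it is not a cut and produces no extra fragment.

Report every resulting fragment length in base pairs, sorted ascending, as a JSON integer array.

Per-enzyme occurrences:
  BxoI TCGAT/4: at [8] ⇒ [12]
  CdoI (GAAGAGC, off=6): no sites
  VbrV TCTTC/2: at [2, 5, 20, 26, 29, 32] ⇒ [4, 7, 22, 28, 31, 34]

Pooled cuts: [4, 7, 12, 22, 28, 31, 34]

Fragments:
  [0,4): 4 bp
  [4,7): 3 bp
  [7,12): 5 bp
  [12,22): 10 bp
  [22,28): 6 bp
  [28,31): 3 bp
  [31,34): 3 bp
  [34,42): 8 bp

[3,3,3,4,5,6,8,10]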